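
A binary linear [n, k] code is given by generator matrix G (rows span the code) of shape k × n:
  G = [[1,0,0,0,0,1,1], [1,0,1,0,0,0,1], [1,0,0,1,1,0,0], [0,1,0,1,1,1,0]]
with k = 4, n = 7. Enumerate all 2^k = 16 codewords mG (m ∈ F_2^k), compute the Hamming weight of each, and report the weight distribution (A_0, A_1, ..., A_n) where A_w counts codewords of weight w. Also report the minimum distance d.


Weight distribution: A_0 = 1, A_2 = 2, A_3 = 5, A_4 = 5, A_5 = 2, A_7 = 1. Minimum distance d = 2.

Enumerate all 2^4 = 16 messages m ∈ F_2^4.
For each, compute codeword c = mG in F_2^7, then tally its weight.
  m = 0000 → c = 0000000, weight = 0.
  m = 1000 → c = 1000011, weight = 3.
  m = 0100 → c = 1010001, weight = 3.
  m = 1100 → c = 0010010, weight = 2.
  m = 0010 → c = 1001100, weight = 3.
  m = 1010 → c = 0001111, weight = 4.
  m = 0110 → c = 0011101, weight = 4.
  m = 1110 → c = 1011110, weight = 5.
  m = 0001 → c = 0101110, weight = 4.
  m = 1001 → c = 1101101, weight = 5.
  m = 0101 → c = 1111111, weight = 7.
  m = 1101 → c = 0111100, weight = 4.
  m = 0011 → c = 1100010, weight = 3.
  m = 1011 → c = 0100001, weight = 2.
  m = 0111 → c = 0110011, weight = 4.
  m = 1111 → c = 1110000, weight = 3.
Tally weights:
  weight 0: 1 codewords.
  weight 2: 2 codewords.
  weight 3: 5 codewords.
  weight 4: 5 codewords.
  weight 5: 2 codewords.
  weight 7: 1 codewords.
Minimum distance d = smallest w > 0 with A_w > 0 = 2.
Sanity: Σ A_w = 16 = 2^4 = 16 ✓.


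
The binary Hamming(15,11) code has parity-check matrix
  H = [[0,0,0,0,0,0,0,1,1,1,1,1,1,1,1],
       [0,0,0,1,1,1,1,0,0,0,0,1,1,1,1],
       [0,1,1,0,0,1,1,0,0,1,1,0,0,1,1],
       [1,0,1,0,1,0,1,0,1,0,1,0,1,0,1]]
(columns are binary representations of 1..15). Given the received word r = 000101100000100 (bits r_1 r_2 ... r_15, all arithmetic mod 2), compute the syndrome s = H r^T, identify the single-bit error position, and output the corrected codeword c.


s = (1, 0, 0, 0)^T, error position = 8, corrected codeword c = 000101110000100

Compute s = H r^T mod 2 one row at a time:
  s_1 = 0 + 0 + 0 + 0 + 0 + 1 + 0 + 0 = 1 ≡ 1 (mod 2).
  s_2 = 1 + 0 + 1 + 1 + 0 + 1 + 0 + 0 = 4 ≡ 0 (mod 2).
  s_3 = 0 + 0 + 1 + 1 + 0 + 0 + 0 + 0 = 2 ≡ 0 (mod 2).
  s_4 = 0 + 0 + 0 + 1 + 0 + 0 + 1 + 0 = 2 ≡ 0 (mod 2).
s = (1, 0, 0, 0)^T — this equals column 8 of H (binary 1000), so error is at position 8.
Correct: flip bit 8 of r = 000101100000100 to get c = 000101110000100.


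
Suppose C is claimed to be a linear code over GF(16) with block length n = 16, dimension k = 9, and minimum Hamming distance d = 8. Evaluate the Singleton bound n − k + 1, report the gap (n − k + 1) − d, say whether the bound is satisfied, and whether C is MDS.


Singleton RHS = n − k + 1 = 8, slack = 0, bound satisfied, MDS.

Singleton bound: d ≤ n − k + 1.
Here n = 16, k = 9, so n − k + 1 = 8.
Given d = 8, check d ≤ 8: YES.
Slack = (n − k + 1) − d = 0.
The code is MDS (slack = 0).
Description: the claimed parameters are [16, 9, 8]_16; such a code would be MDS (meets Singleton bound).


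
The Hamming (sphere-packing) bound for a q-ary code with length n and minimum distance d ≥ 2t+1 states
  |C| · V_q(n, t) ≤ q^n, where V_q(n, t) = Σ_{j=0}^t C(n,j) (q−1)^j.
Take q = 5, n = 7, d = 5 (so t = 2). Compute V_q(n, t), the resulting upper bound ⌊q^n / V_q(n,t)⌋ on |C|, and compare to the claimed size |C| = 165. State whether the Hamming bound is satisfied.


V_q(n, t) = 365, q^n = 78125, Hamming bound = 214, |C| = 165 ≤ bound (satisfied).

Step 1: Compute V_q(n, t) = Σ_{j=0}^2 C(n, j) (q−1)^j.
  j = 0: C(7,0)·(4)^0 = 1·1 = 1.
  j = 1: C(7,1)·(4)^1 = 7·4 = 28.
  j = 2: C(7,2)·(4)^2 = 21·16 = 336.
  V_q(n, t) = 1 + 28 + 336 = 365.
Step 2: q^n = 5^7 = 78125.
Step 3: Hamming bound ⌊q^n / V_q(n,t)⌋ = ⌊78125/365⌋ = 214.
Step 4: Compare |C| = 165 to 214: satisfied.
The claimed |C| lies below the Hamming bound.


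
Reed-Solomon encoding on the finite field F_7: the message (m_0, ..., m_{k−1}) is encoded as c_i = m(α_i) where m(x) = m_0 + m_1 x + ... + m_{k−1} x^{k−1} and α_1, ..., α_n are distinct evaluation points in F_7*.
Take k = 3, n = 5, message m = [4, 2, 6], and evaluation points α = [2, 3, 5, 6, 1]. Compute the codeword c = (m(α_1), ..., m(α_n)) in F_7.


c = [4, 1, 3, 1, 5]

Message polynomial: m(x) = 4 + 2·x + 6·x^2 (mod 7).
For each evaluation point α_i, compute m(α_i) mod 7:
  α_1 = 2: Horner steps 6 → 0 → 4, so m(2) = 4.
  α_2 = 3: Horner steps 6 → 6 → 1, so m(3) = 1.
  α_3 = 5: Horner steps 6 → 4 → 3, so m(5) = 3.
  α_4 = 6: Horner steps 6 → 3 → 1, so m(6) = 1.
  α_5 = 1: Horner steps 6 → 1 → 5, so m(1) = 5.
Codeword c = [4, 1, 3, 1, 5] ∈ F_7^5.


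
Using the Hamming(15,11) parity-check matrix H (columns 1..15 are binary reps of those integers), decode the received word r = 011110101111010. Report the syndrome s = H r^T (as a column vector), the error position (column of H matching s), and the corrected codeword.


s = (1, 1, 0, 1)^T, error position = 13, corrected codeword c = 011110101111110

Compute s = H r^T mod 2 one row at a time:
  s_1 = 0 + 1 + 1 + 1 + 1 + 0 + 1 + 0 = 5 ≡ 1 (mod 2).
  s_2 = 1 + 1 + 0 + 1 + 1 + 0 + 1 + 0 = 5 ≡ 1 (mod 2).
  s_3 = 1 + 1 + 0 + 1 + 1 + 1 + 1 + 0 = 6 ≡ 0 (mod 2).
  s_4 = 0 + 1 + 1 + 1 + 1 + 1 + 0 + 0 = 5 ≡ 1 (mod 2).
s = (1, 1, 0, 1)^T — this equals column 13 of H (binary 1101), so error is at position 13.
Correct: flip bit 13 of r = 011110101111010 to get c = 011110101111110.


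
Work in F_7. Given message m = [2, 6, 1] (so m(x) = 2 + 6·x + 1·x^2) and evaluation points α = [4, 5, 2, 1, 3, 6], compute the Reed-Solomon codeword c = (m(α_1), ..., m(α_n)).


c = [0, 1, 4, 2, 1, 4]

Message polynomial: m(x) = 2 + 6·x + 1·x^2 (mod 7).
For each evaluation point α_i, compute m(α_i) mod 7:
  α_1 = 4: Horner steps 1 → 3 → 0, so m(4) = 0.
  α_2 = 5: Horner steps 1 → 4 → 1, so m(5) = 1.
  α_3 = 2: Horner steps 1 → 1 → 4, so m(2) = 4.
  α_4 = 1: Horner steps 1 → 0 → 2, so m(1) = 2.
  α_5 = 3: Horner steps 1 → 2 → 1, so m(3) = 1.
  α_6 = 6: Horner steps 1 → 5 → 4, so m(6) = 4.
Codeword c = [0, 1, 4, 2, 1, 4] ∈ F_7^6.


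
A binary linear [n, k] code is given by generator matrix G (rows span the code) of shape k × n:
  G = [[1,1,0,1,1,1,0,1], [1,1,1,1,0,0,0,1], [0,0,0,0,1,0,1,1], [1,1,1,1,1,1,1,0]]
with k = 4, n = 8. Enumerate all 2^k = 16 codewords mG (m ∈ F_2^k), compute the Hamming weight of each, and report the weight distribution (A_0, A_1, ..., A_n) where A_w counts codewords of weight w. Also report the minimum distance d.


Weight distribution: A_0 = 1, A_1 = 1, A_2 = 1, A_3 = 3, A_4 = 3, A_5 = 3, A_6 = 3, A_7 = 1. Minimum distance d = 1.

Enumerate all 2^4 = 16 messages m ∈ F_2^4.
For each, compute codeword c = mG in F_2^8, then tally its weight.
  m = 0000 → c = 00000000, weight = 0.
  m = 1000 → c = 11011101, weight = 6.
  m = 0100 → c = 11110001, weight = 5.
  m = 1100 → c = 00101100, weight = 3.
  m = 0010 → c = 00001011, weight = 3.
  m = 1010 → c = 11010110, weight = 5.
  m = 0110 → c = 11111010, weight = 6.
  m = 1110 → c = 00100111, weight = 4.
  m = 0001 → c = 11111110, weight = 7.
  m = 1001 → c = 00100011, weight = 3.
  m = 0101 → c = 00001111, weight = 4.
  m = 1101 → c = 11010010, weight = 4.
  m = 0011 → c = 11110101, weight = 6.
  m = 1011 → c = 00101000, weight = 2.
  m = 0111 → c = 00000100, weight = 1.
  m = 1111 → c = 11011001, weight = 5.
Tally weights:
  weight 0: 1 codewords.
  weight 1: 1 codewords.
  weight 2: 1 codewords.
  weight 3: 3 codewords.
  weight 4: 3 codewords.
  weight 5: 3 codewords.
  weight 6: 3 codewords.
  weight 7: 1 codewords.
Minimum distance d = smallest w > 0 with A_w > 0 = 1.
Sanity: Σ A_w = 16 = 2^4 = 16 ✓.


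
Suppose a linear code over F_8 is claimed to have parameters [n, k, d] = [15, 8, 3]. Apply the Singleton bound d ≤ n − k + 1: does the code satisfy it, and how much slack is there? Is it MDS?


Singleton RHS = n − k + 1 = 8, slack = 5, bound satisfied, not MDS.

Singleton bound: d ≤ n − k + 1.
Here n = 15, k = 8, so n − k + 1 = 8.
Given d = 3, check d ≤ 8: YES.
Slack = (n − k + 1) − d = 5.
The code is NOT MDS (slack = 5 > 0).
Description: the claimed parameters are [15, 8, 3]_8; such a code would be non-MDS.


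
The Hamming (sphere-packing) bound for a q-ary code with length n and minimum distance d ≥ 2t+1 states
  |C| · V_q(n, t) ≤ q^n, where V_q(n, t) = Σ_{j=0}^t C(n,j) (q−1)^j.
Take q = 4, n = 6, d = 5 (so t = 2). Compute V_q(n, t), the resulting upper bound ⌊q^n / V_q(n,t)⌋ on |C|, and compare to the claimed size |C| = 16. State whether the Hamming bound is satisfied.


V_q(n, t) = 154, q^n = 4096, Hamming bound = 26, |C| = 16 ≤ bound (satisfied).

Step 1: Compute V_q(n, t) = Σ_{j=0}^2 C(n, j) (q−1)^j.
  j = 0: C(6,0)·(3)^0 = 1·1 = 1.
  j = 1: C(6,1)·(3)^1 = 6·3 = 18.
  j = 2: C(6,2)·(3)^2 = 15·9 = 135.
  V_q(n, t) = 1 + 18 + 135 = 154.
Step 2: q^n = 4^6 = 4096.
Step 3: Hamming bound ⌊q^n / V_q(n,t)⌋ = ⌊4096/154⌋ = 26.
Step 4: Compare |C| = 16 to 26: satisfied.
The claimed |C| lies below the Hamming bound.


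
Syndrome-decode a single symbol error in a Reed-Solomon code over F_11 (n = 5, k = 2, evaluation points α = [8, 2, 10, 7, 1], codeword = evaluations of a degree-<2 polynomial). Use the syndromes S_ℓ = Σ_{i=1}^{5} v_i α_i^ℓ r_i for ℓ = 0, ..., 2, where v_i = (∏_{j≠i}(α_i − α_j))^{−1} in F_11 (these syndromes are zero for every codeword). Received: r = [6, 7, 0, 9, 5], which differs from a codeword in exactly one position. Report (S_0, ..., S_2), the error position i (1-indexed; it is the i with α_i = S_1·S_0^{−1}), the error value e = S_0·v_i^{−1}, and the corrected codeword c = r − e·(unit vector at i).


S = (8, 5, 10), error at position 2, error magnitude e = 5, c = [6, 2, 0, 9, 5].

Step 1: column multipliers v_i = (∏_{j≠i}(α_i − α_j))^{−1} mod 11.
  i = 1 (α = 8): (8−2)(8−10)(8−7)(8−1) = 6·(−2)·1·7 = −84 ≡ 4, so v_1 = 4^{−1} = 3 (mod 11).
  i = 2 (α = 2): (2−8)(2−10)(2−7)(2−1) = (−6)·(−8)·(−5)·1 = −240 ≡ 2, so v_2 = 2^{−1} = 6 (mod 11).
  i = 3 (α = 10): (10−8)(10−2)(10−7)(10−1) = 2·8·3·9 = 432 ≡ 3, so v_3 = 3^{−1} = 4 (mod 11).
  i = 4 (α = 7): (7−8)(7−2)(7−10)(7−1) = (−1)·5·(−3)·6 = 90 ≡ 2, so v_4 = 2^{−1} = 6 (mod 11).
  i = 5 (α = 1): (1−8)(1−2)(1−10)(1−7) = (−7)·(−1)·(−9)·(−6) = 378 ≡ 4, so v_5 = 4^{−1} = 3 (mod 11).
  v = [3, 6, 4, 6, 3].
Step 2: syndromes of r = [6, 7, 0, 9, 5] (all sums mod 11).
  S_0 = Σ v_i r_i = 3·6 + 6·7 + 4·0 + 6·9 + 3·5 = 129 ≡ 8.
  S_1 = Σ v_i α_i r_i = 3·8·6 + 6·2·7 + 4·10·0 + 6·7·9 + 3·1·5 = 621 ≡ 5.
  α_i^2 mod 11 = [9, 4, 1, 5, 1].
  S_2 = Σ v_i α_i^2 r_i = 3·9·6 + 6·4·7 + 4·1·0 + 6·5·9 + 3·1·5 = 615 ≡ 10.
  S = (8, 5, 10) ≠ 0, so r is not a codeword (an error is present).
Step 3: locate the error. For a single error e at position i, S_ℓ = v_i·e·α_i^ℓ, so α_err = S_1/S_0.
  S_0^{−1} = 8^{−1} = 7 (mod 11), so α_err = 5·7 = 35 ≡ 2 = α_2. Error position i = 2.
  Consistency check: S_2/S_1 = 10·9 = 90 ≡ 2 = α_err ✓ (single-error assumption holds).
Step 4: error magnitude e = S_0/v_2 = S_0·∏_{j≠2}(α_2 − α_j) = 8·2 = 16 ≡ 5 (mod 11).
Step 5: correct position 2: c_2 = r_2 − e = 7 − 5 ≡ 2 (mod 11). Hence c = [6, 2, 0, 9, 5].
  Check: interpolating c through the α_i gives m(x) = 8 + 8·x (degree < 2) with m(α_i) = c_i for every i, so c is indeed a codeword.


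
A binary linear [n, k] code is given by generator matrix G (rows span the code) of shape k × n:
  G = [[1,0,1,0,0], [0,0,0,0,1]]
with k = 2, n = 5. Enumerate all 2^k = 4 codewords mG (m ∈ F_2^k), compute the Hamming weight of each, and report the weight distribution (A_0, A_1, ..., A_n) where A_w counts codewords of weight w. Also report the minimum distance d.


Weight distribution: A_0 = 1, A_1 = 1, A_2 = 1, A_3 = 1. Minimum distance d = 1.

Enumerate all 2^2 = 4 messages m ∈ F_2^2.
For each, compute codeword c = mG in F_2^5, then tally its weight.
  m = 00 → c = 00000, weight = 0.
  m = 10 → c = 10100, weight = 2.
  m = 01 → c = 00001, weight = 1.
  m = 11 → c = 10101, weight = 3.
Tally weights:
  weight 0: 1 codewords.
  weight 1: 1 codewords.
  weight 2: 1 codewords.
  weight 3: 1 codewords.
Minimum distance d = smallest w > 0 with A_w > 0 = 1.
Sanity: Σ A_w = 4 = 2^2 = 4 ✓.


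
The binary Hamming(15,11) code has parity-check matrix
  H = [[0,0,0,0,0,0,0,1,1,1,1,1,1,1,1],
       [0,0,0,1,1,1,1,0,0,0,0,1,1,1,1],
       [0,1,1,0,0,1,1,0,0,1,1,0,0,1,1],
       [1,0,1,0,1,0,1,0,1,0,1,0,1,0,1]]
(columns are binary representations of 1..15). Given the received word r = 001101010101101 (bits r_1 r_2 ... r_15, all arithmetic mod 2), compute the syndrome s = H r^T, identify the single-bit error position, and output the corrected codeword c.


s = (1, 1, 0, 1)^T, error position = 13, corrected codeword c = 001101010101001

Compute s = H r^T mod 2 one row at a time:
  s_1 = 1 + 0 + 1 + 0 + 1 + 1 + 0 + 1 = 5 ≡ 1 (mod 2).
  s_2 = 1 + 0 + 1 + 0 + 1 + 1 + 0 + 1 = 5 ≡ 1 (mod 2).
  s_3 = 0 + 1 + 1 + 0 + 1 + 0 + 0 + 1 = 4 ≡ 0 (mod 2).
  s_4 = 0 + 1 + 0 + 0 + 0 + 0 + 1 + 1 = 3 ≡ 1 (mod 2).
s = (1, 1, 0, 1)^T — this equals column 13 of H (binary 1101), so error is at position 13.
Correct: flip bit 13 of r = 001101010101101 to get c = 001101010101001.


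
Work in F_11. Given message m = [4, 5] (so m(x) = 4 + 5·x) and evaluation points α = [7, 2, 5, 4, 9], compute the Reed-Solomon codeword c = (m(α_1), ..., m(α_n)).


c = [6, 3, 7, 2, 5]

Message polynomial: m(x) = 4 + 5·x (mod 11).
For each evaluation point α_i, compute m(α_i) mod 11:
  α_1 = 7: Horner steps 5 → 6, so m(7) = 6.
  α_2 = 2: Horner steps 5 → 3, so m(2) = 3.
  α_3 = 5: Horner steps 5 → 7, so m(5) = 7.
  α_4 = 4: Horner steps 5 → 2, so m(4) = 2.
  α_5 = 9: Horner steps 5 → 5, so m(9) = 5.
Codeword c = [6, 3, 7, 2, 5] ∈ F_11^5.


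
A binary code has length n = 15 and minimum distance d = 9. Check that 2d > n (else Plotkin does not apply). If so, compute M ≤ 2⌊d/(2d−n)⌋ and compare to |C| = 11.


Plotkin bound M ≤ 6; given |C| = 11 > bound (violated).

Check applicability: 2d = 18, n = 15.
2d − n = 3 > 0, so Plotkin applies.
Compute d/(2d−n) = 9/3 ≈ 3.0000.
⌊d/(2d−n)⌋ = 3.
Plotkin bound: M ≤ 2·3 = 6.
Given |C| = 11, check: VIOLATED.
This |C| is above the Plotkin bound, so no binary code with n = 15, d = 9 and 11 codewords exists.


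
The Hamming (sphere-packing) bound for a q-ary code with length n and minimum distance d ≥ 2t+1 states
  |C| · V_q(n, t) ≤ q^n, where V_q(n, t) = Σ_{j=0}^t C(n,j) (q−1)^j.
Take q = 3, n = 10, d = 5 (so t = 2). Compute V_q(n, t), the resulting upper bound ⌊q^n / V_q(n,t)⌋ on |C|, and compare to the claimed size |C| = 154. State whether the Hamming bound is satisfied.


V_q(n, t) = 201, q^n = 59049, Hamming bound = 293, |C| = 154 ≤ bound (satisfied).

Step 1: Compute V_q(n, t) = Σ_{j=0}^2 C(n, j) (q−1)^j.
  j = 0: C(10,0)·(2)^0 = 1·1 = 1.
  j = 1: C(10,1)·(2)^1 = 10·2 = 20.
  j = 2: C(10,2)·(2)^2 = 45·4 = 180.
  V_q(n, t) = 1 + 20 + 180 = 201.
Step 2: q^n = 3^10 = 59049.
Step 3: Hamming bound ⌊q^n / V_q(n,t)⌋ = ⌊59049/201⌋ = 293.
Step 4: Compare |C| = 154 to 293: satisfied.
The claimed |C| lies below the Hamming bound.


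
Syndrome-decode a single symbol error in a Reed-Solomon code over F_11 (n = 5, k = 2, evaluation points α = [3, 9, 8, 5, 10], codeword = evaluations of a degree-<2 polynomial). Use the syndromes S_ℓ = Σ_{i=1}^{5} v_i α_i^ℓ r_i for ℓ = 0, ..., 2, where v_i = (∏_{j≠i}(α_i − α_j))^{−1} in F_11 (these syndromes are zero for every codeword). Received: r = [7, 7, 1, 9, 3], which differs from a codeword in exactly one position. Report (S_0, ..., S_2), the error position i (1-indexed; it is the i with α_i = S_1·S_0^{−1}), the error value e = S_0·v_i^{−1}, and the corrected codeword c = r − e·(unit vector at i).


S = (3, 5, 1), error at position 2, error magnitude e = 5, c = [7, 2, 1, 9, 3].

Step 1: column multipliers v_i = (∏_{j≠i}(α_i − α_j))^{−1} mod 11.
  i = 1 (α = 3): (3−9)(3−8)(3−5)(3−10) = (−6)·(−5)·(−2)·(−7) = 420 ≡ 2, so v_1 = 2^{−1} = 6 (mod 11).
  i = 2 (α = 9): (9−3)(9−8)(9−5)(9−10) = 6·1·4·(−1) = −24 ≡ 9, so v_2 = 9^{−1} = 5 (mod 11).
  i = 3 (α = 8): (8−3)(8−9)(8−5)(8−10) = 5·(−1)·3·(−2) = 30 ≡ 8, so v_3 = 8^{−1} = 7 (mod 11).
  i = 4 (α = 5): (5−3)(5−9)(5−8)(5−10) = 2·(−4)·(−3)·(−5) = −120 ≡ 1, so v_4 = 1^{−1} = 1 (mod 11).
  i = 5 (α = 10): (10−3)(10−9)(10−8)(10−5) = 7·1·2·5 = 70 ≡ 4, so v_5 = 4^{−1} = 3 (mod 11).
  v = [6, 5, 7, 1, 3].
Step 2: syndromes of r = [7, 7, 1, 9, 3] (all sums mod 11).
  S_0 = Σ v_i r_i = 6·7 + 5·7 + 7·1 + 1·9 + 3·3 = 102 ≡ 3.
  S_1 = Σ v_i α_i r_i = 6·3·7 + 5·9·7 + 7·8·1 + 1·5·9 + 3·10·3 = 632 ≡ 5.
  α_i^2 mod 11 = [9, 4, 9, 3, 1].
  S_2 = Σ v_i α_i^2 r_i = 6·9·7 + 5·4·7 + 7·9·1 + 1·3·9 + 3·1·3 = 617 ≡ 1.
  S = (3, 5, 1) ≠ 0, so r is not a codeword (an error is present).
Step 3: locate the error. For a single error e at position i, S_ℓ = v_i·e·α_i^ℓ, so α_err = S_1/S_0.
  S_0^{−1} = 3^{−1} = 4 (mod 11), so α_err = 5·4 = 20 ≡ 9 = α_2. Error position i = 2.
  Consistency check: S_2/S_1 = 1·9 = 9 ≡ 9 = α_err ✓ (single-error assumption holds).
Step 4: error magnitude e = S_0/v_2 = S_0·∏_{j≠2}(α_2 − α_j) = 3·9 = 27 ≡ 5 (mod 11).
Step 5: correct position 2: c_2 = r_2 − e = 7 − 5 ≡ 2 (mod 11). Hence c = [7, 2, 1, 9, 3].
  Check: interpolating c through the α_i gives m(x) = 4 + 1·x (degree < 2) with m(α_i) = c_i for every i, so c is indeed a codeword.


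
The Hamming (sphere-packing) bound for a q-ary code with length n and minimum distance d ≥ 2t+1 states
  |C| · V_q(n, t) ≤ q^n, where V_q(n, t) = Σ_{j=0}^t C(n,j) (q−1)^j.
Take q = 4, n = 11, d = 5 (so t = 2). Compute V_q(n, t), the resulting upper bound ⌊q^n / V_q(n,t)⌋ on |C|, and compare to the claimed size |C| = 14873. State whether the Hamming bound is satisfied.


V_q(n, t) = 529, q^n = 4194304, Hamming bound = 7928, |C| = 14873 > bound (violated).

Step 1: Compute V_q(n, t) = Σ_{j=0}^2 C(n, j) (q−1)^j.
  j = 0: C(11,0)·(3)^0 = 1·1 = 1.
  j = 1: C(11,1)·(3)^1 = 11·3 = 33.
  j = 2: C(11,2)·(3)^2 = 55·9 = 495.
  V_q(n, t) = 1 + 33 + 495 = 529.
Step 2: q^n = 4^11 = 4194304.
Step 3: Hamming bound ⌊q^n / V_q(n,t)⌋ = ⌊4194304/529⌋ = 7928.
Step 4: Compare |C| = 14873 to 7928: violated.
The claimed |C| lies above the Hamming bound, so no 4-ary code of length 11 with d ≥ 5 can have 14873 codewords.


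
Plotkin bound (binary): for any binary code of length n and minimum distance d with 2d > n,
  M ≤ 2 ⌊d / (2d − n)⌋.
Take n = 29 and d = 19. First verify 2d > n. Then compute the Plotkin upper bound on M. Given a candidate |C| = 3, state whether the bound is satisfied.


Plotkin bound M ≤ 4; given |C| = 3 ≤ bound (satisfied).

Check applicability: 2d = 38, n = 29.
2d − n = 9 > 0, so Plotkin applies.
Compute d/(2d−n) = 19/9 ≈ 2.1111.
⌊d/(2d−n)⌋ = 2.
Plotkin bound: M ≤ 2·2 = 4.
Given |C| = 3, check: satisfied.
This |C| is below the Plotkin bound.


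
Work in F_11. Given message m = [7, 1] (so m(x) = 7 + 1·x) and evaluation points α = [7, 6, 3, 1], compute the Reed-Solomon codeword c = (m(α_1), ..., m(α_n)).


c = [3, 2, 10, 8]

Message polynomial: m(x) = 7 + 1·x (mod 11).
For each evaluation point α_i, compute m(α_i) mod 11:
  α_1 = 7: Horner steps 1 → 3, so m(7) = 3.
  α_2 = 6: Horner steps 1 → 2, so m(6) = 2.
  α_3 = 3: Horner steps 1 → 10, so m(3) = 10.
  α_4 = 1: Horner steps 1 → 8, so m(1) = 8.
Codeword c = [3, 2, 10, 8] ∈ F_11^4.


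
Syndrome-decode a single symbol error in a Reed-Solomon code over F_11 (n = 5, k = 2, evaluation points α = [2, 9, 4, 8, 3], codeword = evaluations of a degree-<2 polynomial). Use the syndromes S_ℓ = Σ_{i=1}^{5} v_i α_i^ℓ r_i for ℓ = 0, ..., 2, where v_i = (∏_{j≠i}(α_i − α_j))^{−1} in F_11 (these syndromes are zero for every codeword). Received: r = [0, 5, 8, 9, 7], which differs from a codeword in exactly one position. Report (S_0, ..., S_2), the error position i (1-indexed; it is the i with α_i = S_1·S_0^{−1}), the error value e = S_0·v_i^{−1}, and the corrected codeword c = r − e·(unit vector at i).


S = (7, 6, 2), error at position 3, error magnitude e = 5, c = [0, 5, 3, 9, 7].

Step 1: column multipliers v_i = (∏_{j≠i}(α_i − α_j))^{−1} mod 11.
  i = 1 (α = 2): (2−9)(2−4)(2−8)(2−3) = (−7)·(−2)·(−6)·(−1) = 84 ≡ 7, so v_1 = 7^{−1} = 8 (mod 11).
  i = 2 (α = 9): (9−2)(9−4)(9−8)(9−3) = 7·5·1·6 = 210 ≡ 1, so v_2 = 1^{−1} = 1 (mod 11).
  i = 3 (α = 4): (4−2)(4−9)(4−8)(4−3) = 2·(−5)·(−4)·1 = 40 ≡ 7, so v_3 = 7^{−1} = 8 (mod 11).
  i = 4 (α = 8): (8−2)(8−9)(8−4)(8−3) = 6·(−1)·4·5 = −120 ≡ 1, so v_4 = 1^{−1} = 1 (mod 11).
  i = 5 (α = 3): (3−2)(3−9)(3−4)(3−8) = 1·(−6)·(−1)·(−5) = −30 ≡ 3, so v_5 = 3^{−1} = 4 (mod 11).
  v = [8, 1, 8, 1, 4].
Step 2: syndromes of r = [0, 5, 8, 9, 7] (all sums mod 11).
  S_0 = Σ v_i r_i = 8·0 + 1·5 + 8·8 + 1·9 + 4·7 = 106 ≡ 7.
  S_1 = Σ v_i α_i r_i = 8·2·0 + 1·9·5 + 8·4·8 + 1·8·9 + 4·3·7 = 457 ≡ 6.
  α_i^2 mod 11 = [4, 4, 5, 9, 9].
  S_2 = Σ v_i α_i^2 r_i = 8·4·0 + 1·4·5 + 8·5·8 + 1·9·9 + 4·9·7 = 673 ≡ 2.
  S = (7, 6, 2) ≠ 0, so r is not a codeword (an error is present).
Step 3: locate the error. For a single error e at position i, S_ℓ = v_i·e·α_i^ℓ, so α_err = S_1/S_0.
  S_0^{−1} = 7^{−1} = 8 (mod 11), so α_err = 6·8 = 48 ≡ 4 = α_3. Error position i = 3.
  Consistency check: S_2/S_1 = 2·2 = 4 ≡ 4 = α_err ✓ (single-error assumption holds).
Step 4: error magnitude e = S_0/v_3 = S_0·∏_{j≠3}(α_3 − α_j) = 7·7 = 49 ≡ 5 (mod 11).
Step 5: correct position 3: c_3 = r_3 − e = 8 − 5 ≡ 3 (mod 11). Hence c = [0, 5, 3, 9, 7].
  Check: interpolating c through the α_i gives m(x) = 8 + 7·x (degree < 2) with m(α_i) = c_i for every i, so c is indeed a codeword.


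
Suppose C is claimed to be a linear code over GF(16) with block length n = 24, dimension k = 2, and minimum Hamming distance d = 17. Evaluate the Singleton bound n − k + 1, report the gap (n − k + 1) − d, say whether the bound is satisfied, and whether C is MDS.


Singleton RHS = n − k + 1 = 23, slack = 6, bound satisfied, not MDS.

Singleton bound: d ≤ n − k + 1.
Here n = 24, k = 2, so n − k + 1 = 23.
Given d = 17, check d ≤ 23: YES.
Slack = (n − k + 1) − d = 6.
The code is NOT MDS (slack = 6 > 0).
Description: the claimed parameters are [24, 2, 17]_16; such a code would be non-MDS.


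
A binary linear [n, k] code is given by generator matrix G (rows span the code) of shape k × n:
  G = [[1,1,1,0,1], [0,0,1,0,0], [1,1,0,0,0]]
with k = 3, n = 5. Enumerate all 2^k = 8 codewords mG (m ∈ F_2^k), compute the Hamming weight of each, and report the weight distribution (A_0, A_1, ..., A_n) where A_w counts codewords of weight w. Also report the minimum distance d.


Weight distribution: A_0 = 1, A_1 = 2, A_2 = 2, A_3 = 2, A_4 = 1. Minimum distance d = 1.

Enumerate all 2^3 = 8 messages m ∈ F_2^3.
For each, compute codeword c = mG in F_2^5, then tally its weight.
  m = 000 → c = 00000, weight = 0.
  m = 100 → c = 11101, weight = 4.
  m = 010 → c = 00100, weight = 1.
  m = 110 → c = 11001, weight = 3.
  m = 001 → c = 11000, weight = 2.
  m = 101 → c = 00101, weight = 2.
  m = 011 → c = 11100, weight = 3.
  m = 111 → c = 00001, weight = 1.
Tally weights:
  weight 0: 1 codewords.
  weight 1: 2 codewords.
  weight 2: 2 codewords.
  weight 3: 2 codewords.
  weight 4: 1 codewords.
Minimum distance d = smallest w > 0 with A_w > 0 = 1.
Sanity: Σ A_w = 8 = 2^3 = 8 ✓.


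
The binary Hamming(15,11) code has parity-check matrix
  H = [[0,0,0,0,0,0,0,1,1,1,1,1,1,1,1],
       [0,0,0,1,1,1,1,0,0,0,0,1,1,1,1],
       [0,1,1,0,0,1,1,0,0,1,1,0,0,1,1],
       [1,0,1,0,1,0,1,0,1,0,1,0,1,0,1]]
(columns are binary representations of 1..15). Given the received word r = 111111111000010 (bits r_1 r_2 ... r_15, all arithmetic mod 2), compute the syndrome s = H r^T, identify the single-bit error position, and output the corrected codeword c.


s = (1, 1, 1, 1)^T, error position = 15, corrected codeword c = 111111111000011

Compute s = H r^T mod 2 one row at a time:
  s_1 = 1 + 1 + 0 + 0 + 0 + 0 + 1 + 0 = 3 ≡ 1 (mod 2).
  s_2 = 1 + 1 + 1 + 1 + 0 + 0 + 1 + 0 = 5 ≡ 1 (mod 2).
  s_3 = 1 + 1 + 1 + 1 + 0 + 0 + 1 + 0 = 5 ≡ 1 (mod 2).
  s_4 = 1 + 1 + 1 + 1 + 1 + 0 + 0 + 0 = 5 ≡ 1 (mod 2).
s = (1, 1, 1, 1)^T — this equals column 15 of H (binary 1111), so error is at position 15.
Correct: flip bit 15 of r = 111111111000010 to get c = 111111111000011.


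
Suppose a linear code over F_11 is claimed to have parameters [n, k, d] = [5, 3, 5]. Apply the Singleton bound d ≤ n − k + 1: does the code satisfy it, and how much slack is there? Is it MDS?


Singleton RHS = n − k + 1 = 3, slack = -2, bound violated (no such code; not MDS).

Singleton bound: d ≤ n − k + 1.
Here n = 5, k = 3, so n − k + 1 = 3.
Given d = 5, check d ≤ 3: NO.
Slack = (n − k + 1) − d = -2.
The slack is negative: d = 5 exceeds n − k + 1 = 3 by 2, so the Singleton bound is violated and no linear [5, 3, 5]_11 code can exist. In particular it is not MDS (MDS requires d = n − k + 1 exactly).
Description: the claimed parameters are [5, 3, 5]_11; such a code would be impossible (violates the Singleton bound).


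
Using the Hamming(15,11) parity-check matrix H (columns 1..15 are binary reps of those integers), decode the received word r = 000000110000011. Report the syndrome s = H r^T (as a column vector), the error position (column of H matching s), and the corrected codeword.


s = (1, 1, 1, 0)^T, error position = 14, corrected codeword c = 000000110000001

Compute s = H r^T mod 2 one row at a time:
  s_1 = 1 + 0 + 0 + 0 + 0 + 0 + 1 + 1 = 3 ≡ 1 (mod 2).
  s_2 = 0 + 0 + 0 + 1 + 0 + 0 + 1 + 1 = 3 ≡ 1 (mod 2).
  s_3 = 0 + 0 + 0 + 1 + 0 + 0 + 1 + 1 = 3 ≡ 1 (mod 2).
  s_4 = 0 + 0 + 0 + 1 + 0 + 0 + 0 + 1 = 2 ≡ 0 (mod 2).
s = (1, 1, 1, 0)^T — this equals column 14 of H (binary 1110), so error is at position 14.
Correct: flip bit 14 of r = 000000110000011 to get c = 000000110000001.


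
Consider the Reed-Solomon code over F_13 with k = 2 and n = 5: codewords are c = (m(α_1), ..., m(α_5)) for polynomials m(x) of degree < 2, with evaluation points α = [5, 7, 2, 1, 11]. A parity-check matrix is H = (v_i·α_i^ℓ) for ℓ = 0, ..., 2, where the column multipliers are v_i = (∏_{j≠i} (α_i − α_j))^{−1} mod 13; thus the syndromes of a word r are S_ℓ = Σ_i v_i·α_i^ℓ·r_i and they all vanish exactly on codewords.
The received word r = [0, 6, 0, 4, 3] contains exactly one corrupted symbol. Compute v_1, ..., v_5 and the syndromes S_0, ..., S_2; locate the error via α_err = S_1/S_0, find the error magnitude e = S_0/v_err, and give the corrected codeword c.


S = (12, 8, 1), error at position 1, error magnitude e = 12, c = [1, 6, 0, 4, 3].

Step 1: column multipliers v_i = (∏_{j≠i}(α_i − α_j))^{−1} mod 13.
  i = 1 (α = 5): (5−7)(5−2)(5−1)(5−11) = (−2)·3·4·(−6) = 144 ≡ 1, so v_1 = 1^{−1} = 1 (mod 13).
  i = 2 (α = 7): (7−5)(7−2)(7−1)(7−11) = 2·5·6·(−4) = −240 ≡ 7, so v_2 = 7^{−1} = 2 (mod 13).
  i = 3 (α = 2): (2−5)(2−7)(2−1)(2−11) = (−3)·(−5)·1·(−9) = −135 ≡ 8, so v_3 = 8^{−1} = 5 (mod 13).
  i = 4 (α = 1): (1−5)(1−7)(1−2)(1−11) = (−4)·(−6)·(−1)·(−10) = 240 ≡ 6, so v_4 = 6^{−1} = 11 (mod 13).
  i = 5 (α = 11): (11−5)(11−7)(11−2)(11−1) = 6·4·9·10 = 2160 ≡ 2, so v_5 = 2^{−1} = 7 (mod 13).
  v = [1, 2, 5, 11, 7].
Step 2: syndromes of r = [0, 6, 0, 4, 3] (all sums mod 13).
  S_0 = Σ v_i r_i = 1·0 + 2·6 + 5·0 + 11·4 + 7·3 = 77 ≡ 12.
  S_1 = Σ v_i α_i r_i = 1·5·0 + 2·7·6 + 5·2·0 + 11·1·4 + 7·11·3 = 359 ≡ 8.
  α_i^2 mod 13 = [12, 10, 4, 1, 4].
  S_2 = Σ v_i α_i^2 r_i = 1·12·0 + 2·10·6 + 5·4·0 + 11·1·4 + 7·4·3 = 248 ≡ 1.
  S = (12, 8, 1) ≠ 0, so r is not a codeword (an error is present).
Step 3: locate the error. For a single error e at position i, S_ℓ = v_i·e·α_i^ℓ, so α_err = S_1/S_0.
  S_0^{−1} = 12^{−1} = 12 (mod 13), so α_err = 8·12 = 96 ≡ 5 = α_1. Error position i = 1.
  Consistency check: S_2/S_1 = 1·5 = 5 ≡ 5 = α_err ✓ (single-error assumption holds).
Step 4: error magnitude e = S_0/v_1 = S_0·∏_{j≠1}(α_1 − α_j) = 12·1 = 12 ≡ 12 (mod 13).
Step 5: correct position 1: c_1 = r_1 − e = 0 − 12 ≡ 1 (mod 13). Hence c = [1, 6, 0, 4, 3].
  Check: interpolating c through the α_i gives m(x) = 8 + 9·x (degree < 2) with m(α_i) = c_i for every i, so c is indeed a codeword.


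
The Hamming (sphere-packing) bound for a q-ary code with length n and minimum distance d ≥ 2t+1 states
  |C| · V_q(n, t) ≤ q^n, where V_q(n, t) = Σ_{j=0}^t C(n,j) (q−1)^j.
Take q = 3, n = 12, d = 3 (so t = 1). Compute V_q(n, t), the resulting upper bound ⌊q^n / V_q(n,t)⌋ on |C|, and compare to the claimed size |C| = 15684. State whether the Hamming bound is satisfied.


V_q(n, t) = 25, q^n = 531441, Hamming bound = 21257, |C| = 15684 ≤ bound (satisfied).

Step 1: Compute V_q(n, t) = Σ_{j=0}^1 C(n, j) (q−1)^j.
  j = 0: C(12,0)·(2)^0 = 1·1 = 1.
  j = 1: C(12,1)·(2)^1 = 12·2 = 24.
  V_q(n, t) = 1 + 24 = 25.
Step 2: q^n = 3^12 = 531441.
Step 3: Hamming bound ⌊q^n / V_q(n,t)⌋ = ⌊531441/25⌋ = 21257.
Step 4: Compare |C| = 15684 to 21257: satisfied.
The claimed |C| lies below the Hamming bound.


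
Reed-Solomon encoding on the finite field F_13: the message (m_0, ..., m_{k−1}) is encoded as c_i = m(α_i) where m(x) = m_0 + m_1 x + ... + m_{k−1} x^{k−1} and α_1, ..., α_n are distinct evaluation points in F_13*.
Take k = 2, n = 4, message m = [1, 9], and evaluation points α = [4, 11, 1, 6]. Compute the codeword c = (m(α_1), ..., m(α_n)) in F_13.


c = [11, 9, 10, 3]

Message polynomial: m(x) = 1 + 9·x (mod 13).
For each evaluation point α_i, compute m(α_i) mod 13:
  α_1 = 4: Horner steps 9 → 11, so m(4) = 11.
  α_2 = 11: Horner steps 9 → 9, so m(11) = 9.
  α_3 = 1: Horner steps 9 → 10, so m(1) = 10.
  α_4 = 6: Horner steps 9 → 3, so m(6) = 3.
Codeword c = [11, 9, 10, 3] ∈ F_13^4.


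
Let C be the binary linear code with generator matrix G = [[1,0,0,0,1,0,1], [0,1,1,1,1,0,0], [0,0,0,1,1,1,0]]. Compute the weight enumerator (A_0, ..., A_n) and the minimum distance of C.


Weight distribution: A_0 = 1, A_3 = 3, A_4 = 2, A_5 = 1, A_6 = 1. Minimum distance d = 3.

Enumerate all 2^3 = 8 messages m ∈ F_2^3.
For each, compute codeword c = mG in F_2^7, then tally its weight.
  m = 000 → c = 0000000, weight = 0.
  m = 100 → c = 1000101, weight = 3.
  m = 010 → c = 0111100, weight = 4.
  m = 110 → c = 1111001, weight = 5.
  m = 001 → c = 0001110, weight = 3.
  m = 101 → c = 1001011, weight = 4.
  m = 011 → c = 0110010, weight = 3.
  m = 111 → c = 1110111, weight = 6.
Tally weights:
  weight 0: 1 codewords.
  weight 3: 3 codewords.
  weight 4: 2 codewords.
  weight 5: 1 codewords.
  weight 6: 1 codewords.
Minimum distance d = smallest w > 0 with A_w > 0 = 3.
Sanity: Σ A_w = 8 = 2^3 = 8 ✓.


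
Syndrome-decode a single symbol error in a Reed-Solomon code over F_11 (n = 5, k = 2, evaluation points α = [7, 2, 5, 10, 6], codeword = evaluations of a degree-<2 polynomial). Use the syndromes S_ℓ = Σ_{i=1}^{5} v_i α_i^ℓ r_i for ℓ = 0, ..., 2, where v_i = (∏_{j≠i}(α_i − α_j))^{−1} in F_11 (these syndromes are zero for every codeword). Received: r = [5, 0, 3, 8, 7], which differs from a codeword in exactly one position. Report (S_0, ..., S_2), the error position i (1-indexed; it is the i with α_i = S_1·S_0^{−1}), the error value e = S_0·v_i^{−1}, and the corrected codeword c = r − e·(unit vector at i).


S = (5, 8, 4), error at position 5, error magnitude e = 3, c = [5, 0, 3, 8, 4].

Step 1: column multipliers v_i = (∏_{j≠i}(α_i − α_j))^{−1} mod 11.
  i = 1 (α = 7): (7−2)(7−5)(7−10)(7−6) = 5·2·(−3)·1 = −30 ≡ 3, so v_1 = 3^{−1} = 4 (mod 11).
  i = 2 (α = 2): (2−7)(2−5)(2−10)(2−6) = (−5)·(−3)·(−8)·(−4) = 480 ≡ 7, so v_2 = 7^{−1} = 8 (mod 11).
  i = 3 (α = 5): (5−7)(5−2)(5−10)(5−6) = (−2)·3·(−5)·(−1) = −30 ≡ 3, so v_3 = 3^{−1} = 4 (mod 11).
  i = 4 (α = 10): (10−7)(10−2)(10−5)(10−6) = 3·8·5·4 = 480 ≡ 7, so v_4 = 7^{−1} = 8 (mod 11).
  i = 5 (α = 6): (6−7)(6−2)(6−5)(6−10) = (−1)·4·1·(−4) = 16 ≡ 5, so v_5 = 5^{−1} = 9 (mod 11).
  v = [4, 8, 4, 8, 9].
Step 2: syndromes of r = [5, 0, 3, 8, 7] (all sums mod 11).
  S_0 = Σ v_i r_i = 4·5 + 8·0 + 4·3 + 8·8 + 9·7 = 159 ≡ 5.
  S_1 = Σ v_i α_i r_i = 4·7·5 + 8·2·0 + 4·5·3 + 8·10·8 + 9·6·7 = 1218 ≡ 8.
  α_i^2 mod 11 = [5, 4, 3, 1, 3].
  S_2 = Σ v_i α_i^2 r_i = 4·5·5 + 8·4·0 + 4·3·3 + 8·1·8 + 9·3·7 = 389 ≡ 4.
  S = (5, 8, 4) ≠ 0, so r is not a codeword (an error is present).
Step 3: locate the error. For a single error e at position i, S_ℓ = v_i·e·α_i^ℓ, so α_err = S_1/S_0.
  S_0^{−1} = 5^{−1} = 9 (mod 11), so α_err = 8·9 = 72 ≡ 6 = α_5. Error position i = 5.
  Consistency check: S_2/S_1 = 4·7 = 28 ≡ 6 = α_err ✓ (single-error assumption holds).
Step 4: error magnitude e = S_0/v_5 = S_0·∏_{j≠5}(α_5 − α_j) = 5·5 = 25 ≡ 3 (mod 11).
Step 5: correct position 5: c_5 = r_5 − e = 7 − 3 ≡ 4 (mod 11). Hence c = [5, 0, 3, 8, 4].
  Check: interpolating c through the α_i gives m(x) = 9 + 1·x (degree < 2) with m(α_i) = c_i for every i, so c is indeed a codeword.


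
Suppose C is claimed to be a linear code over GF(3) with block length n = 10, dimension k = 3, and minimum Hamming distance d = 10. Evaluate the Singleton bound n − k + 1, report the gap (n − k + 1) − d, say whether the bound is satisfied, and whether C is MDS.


Singleton RHS = n − k + 1 = 8, slack = -2, bound violated (no such code; not MDS).

Singleton bound: d ≤ n − k + 1.
Here n = 10, k = 3, so n − k + 1 = 8.
Given d = 10, check d ≤ 8: NO.
Slack = (n − k + 1) − d = -2.
The slack is negative: d = 10 exceeds n − k + 1 = 8 by 2, so the Singleton bound is violated and no linear [10, 3, 10]_3 code can exist. In particular it is not MDS (MDS requires d = n − k + 1 exactly).
Description: the claimed parameters are [10, 3, 10]_3; such a code would be impossible (violates the Singleton bound).


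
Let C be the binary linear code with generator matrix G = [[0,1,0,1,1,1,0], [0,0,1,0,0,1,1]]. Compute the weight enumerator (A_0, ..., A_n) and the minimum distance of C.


Weight distribution: A_0 = 1, A_3 = 1, A_4 = 1, A_5 = 1. Minimum distance d = 3.

Enumerate all 2^2 = 4 messages m ∈ F_2^2.
For each, compute codeword c = mG in F_2^7, then tally its weight.
  m = 00 → c = 0000000, weight = 0.
  m = 10 → c = 0101110, weight = 4.
  m = 01 → c = 0010011, weight = 3.
  m = 11 → c = 0111101, weight = 5.
Tally weights:
  weight 0: 1 codewords.
  weight 3: 1 codewords.
  weight 4: 1 codewords.
  weight 5: 1 codewords.
Minimum distance d = smallest w > 0 with A_w > 0 = 3.
Sanity: Σ A_w = 4 = 2^2 = 4 ✓.


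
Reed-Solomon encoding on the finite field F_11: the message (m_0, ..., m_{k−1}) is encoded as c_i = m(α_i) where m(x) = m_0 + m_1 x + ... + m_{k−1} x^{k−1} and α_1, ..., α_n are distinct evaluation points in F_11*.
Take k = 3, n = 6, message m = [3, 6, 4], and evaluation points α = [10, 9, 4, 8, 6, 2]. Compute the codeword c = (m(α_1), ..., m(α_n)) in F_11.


c = [1, 7, 3, 10, 7, 9]

Message polynomial: m(x) = 3 + 6·x + 4·x^2 (mod 11).
For each evaluation point α_i, compute m(α_i) mod 11:
  α_1 = 10: Horner steps 4 → 2 → 1, so m(10) = 1.
  α_2 = 9: Horner steps 4 → 9 → 7, so m(9) = 7.
  α_3 = 4: Horner steps 4 → 0 → 3, so m(4) = 3.
  α_4 = 8: Horner steps 4 → 5 → 10, so m(8) = 10.
  α_5 = 6: Horner steps 4 → 8 → 7, so m(6) = 7.
  α_6 = 2: Horner steps 4 → 3 → 9, so m(2) = 9.
Codeword c = [1, 7, 3, 10, 7, 9] ∈ F_11^6.


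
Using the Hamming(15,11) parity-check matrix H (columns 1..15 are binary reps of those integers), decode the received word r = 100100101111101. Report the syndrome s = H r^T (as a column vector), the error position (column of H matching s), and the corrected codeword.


s = (0, 1, 0, 0)^T, error position = 4, corrected codeword c = 100000101111101

Compute s = H r^T mod 2 one row at a time:
  s_1 = 0 + 1 + 1 + 1 + 1 + 1 + 0 + 1 = 6 ≡ 0 (mod 2).
  s_2 = 1 + 0 + 0 + 1 + 1 + 1 + 0 + 1 = 5 ≡ 1 (mod 2).
  s_3 = 0 + 0 + 0 + 1 + 1 + 1 + 0 + 1 = 4 ≡ 0 (mod 2).
  s_4 = 1 + 0 + 0 + 1 + 1 + 1 + 1 + 1 = 6 ≡ 0 (mod 2).
s = (0, 1, 0, 0)^T — this equals column 4 of H (binary 0100), so error is at position 4.
Correct: flip bit 4 of r = 100100101111101 to get c = 100000101111101.


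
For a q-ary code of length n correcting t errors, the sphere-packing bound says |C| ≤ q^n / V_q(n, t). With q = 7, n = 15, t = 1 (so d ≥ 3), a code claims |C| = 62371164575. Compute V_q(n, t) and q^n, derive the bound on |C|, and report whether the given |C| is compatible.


V_q(n, t) = 91, q^n = 4747561509943, Hamming bound = 52171005603, |C| = 62371164575 > bound (violated).

Step 1: Compute V_q(n, t) = Σ_{j=0}^1 C(n, j) (q−1)^j.
  j = 0: C(15,0)·(6)^0 = 1·1 = 1.
  j = 1: C(15,1)·(6)^1 = 15·6 = 90.
  V_q(n, t) = 1 + 90 = 91.
Step 2: q^n = 7^15 = 4747561509943.
Step 3: Hamming bound ⌊q^n / V_q(n,t)⌋ = ⌊4747561509943/91⌋ = 52171005603.
Step 4: Compare |C| = 62371164575 to 52171005603: violated.
The claimed |C| lies above the Hamming bound, so no 7-ary code of length 15 with d ≥ 3 can have 62371164575 codewords.


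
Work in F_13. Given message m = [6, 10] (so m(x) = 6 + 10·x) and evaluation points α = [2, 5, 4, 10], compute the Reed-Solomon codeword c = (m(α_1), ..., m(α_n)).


c = [0, 4, 7, 2]

Message polynomial: m(x) = 6 + 10·x (mod 13).
For each evaluation point α_i, compute m(α_i) mod 13:
  α_1 = 2: Horner steps 10 → 0, so m(2) = 0.
  α_2 = 5: Horner steps 10 → 4, so m(5) = 4.
  α_3 = 4: Horner steps 10 → 7, so m(4) = 7.
  α_4 = 10: Horner steps 10 → 2, so m(10) = 2.
Codeword c = [0, 4, 7, 2] ∈ F_13^4.


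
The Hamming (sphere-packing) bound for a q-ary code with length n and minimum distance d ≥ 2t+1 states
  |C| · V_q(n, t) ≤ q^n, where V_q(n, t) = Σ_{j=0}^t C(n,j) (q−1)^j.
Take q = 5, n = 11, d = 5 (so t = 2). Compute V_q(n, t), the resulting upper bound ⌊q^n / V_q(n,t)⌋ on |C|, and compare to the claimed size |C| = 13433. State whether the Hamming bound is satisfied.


V_q(n, t) = 925, q^n = 48828125, Hamming bound = 52787, |C| = 13433 ≤ bound (satisfied).

Step 1: Compute V_q(n, t) = Σ_{j=0}^2 C(n, j) (q−1)^j.
  j = 0: C(11,0)·(4)^0 = 1·1 = 1.
  j = 1: C(11,1)·(4)^1 = 11·4 = 44.
  j = 2: C(11,2)·(4)^2 = 55·16 = 880.
  V_q(n, t) = 1 + 44 + 880 = 925.
Step 2: q^n = 5^11 = 48828125.
Step 3: Hamming bound ⌊q^n / V_q(n,t)⌋ = ⌊48828125/925⌋ = 52787.
Step 4: Compare |C| = 13433 to 52787: satisfied.
The claimed |C| lies below the Hamming bound.


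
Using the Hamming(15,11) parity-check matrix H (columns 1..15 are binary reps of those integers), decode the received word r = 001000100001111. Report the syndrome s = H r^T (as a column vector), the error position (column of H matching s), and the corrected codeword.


s = (0, 1, 0, 0)^T, error position = 4, corrected codeword c = 001100100001111

Compute s = H r^T mod 2 one row at a time:
  s_1 = 0 + 0 + 0 + 0 + 1 + 1 + 1 + 1 = 4 ≡ 0 (mod 2).
  s_2 = 0 + 0 + 0 + 1 + 1 + 1 + 1 + 1 = 5 ≡ 1 (mod 2).
  s_3 = 0 + 1 + 0 + 1 + 0 + 0 + 1 + 1 = 4 ≡ 0 (mod 2).
  s_4 = 0 + 1 + 0 + 1 + 0 + 0 + 1 + 1 = 4 ≡ 0 (mod 2).
s = (0, 1, 0, 0)^T — this equals column 4 of H (binary 0100), so error is at position 4.
Correct: flip bit 4 of r = 001000100001111 to get c = 001100100001111.
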